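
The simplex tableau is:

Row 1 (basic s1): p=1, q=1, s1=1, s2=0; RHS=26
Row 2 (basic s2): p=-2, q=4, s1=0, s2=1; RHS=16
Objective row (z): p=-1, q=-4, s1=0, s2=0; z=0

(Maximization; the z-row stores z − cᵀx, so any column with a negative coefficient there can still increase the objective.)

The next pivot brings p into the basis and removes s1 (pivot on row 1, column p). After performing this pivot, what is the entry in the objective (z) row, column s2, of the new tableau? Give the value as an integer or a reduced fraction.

0

Pivot element is row 1, column p: 1.
Normalize row 1: new (row 1, s2) = 0/1 = 0.
z-row ← z-row − (-1)·(new row 1): 0 − (-1)·0 = 0.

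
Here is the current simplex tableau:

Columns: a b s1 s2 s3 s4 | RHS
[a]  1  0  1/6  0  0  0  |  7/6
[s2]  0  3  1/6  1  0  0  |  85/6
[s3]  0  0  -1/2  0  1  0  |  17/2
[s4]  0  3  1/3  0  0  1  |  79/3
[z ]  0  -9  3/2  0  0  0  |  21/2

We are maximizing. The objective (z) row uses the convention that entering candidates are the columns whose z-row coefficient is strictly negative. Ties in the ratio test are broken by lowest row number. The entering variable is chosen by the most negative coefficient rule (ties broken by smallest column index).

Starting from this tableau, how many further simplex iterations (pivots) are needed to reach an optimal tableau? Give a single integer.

1

pivot: b in, s2 out → z = 53
No improving column remains; optimal.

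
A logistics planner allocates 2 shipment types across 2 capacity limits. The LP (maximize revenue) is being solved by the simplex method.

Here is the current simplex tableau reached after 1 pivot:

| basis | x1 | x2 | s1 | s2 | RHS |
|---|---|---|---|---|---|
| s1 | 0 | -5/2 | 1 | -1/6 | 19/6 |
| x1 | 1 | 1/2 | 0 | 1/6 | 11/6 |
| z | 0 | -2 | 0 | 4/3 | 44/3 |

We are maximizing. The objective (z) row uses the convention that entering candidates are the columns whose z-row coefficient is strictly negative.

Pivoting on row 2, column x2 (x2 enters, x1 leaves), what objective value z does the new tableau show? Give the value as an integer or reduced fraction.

22

Minimum ratio for x2: (11/6)/(1/2) = 11/3.
z changes by −(z-row coeff of x2)·ratio = −(-2)·(11/3) = 22/3.
New z = 44/3 + (22/3) = 22.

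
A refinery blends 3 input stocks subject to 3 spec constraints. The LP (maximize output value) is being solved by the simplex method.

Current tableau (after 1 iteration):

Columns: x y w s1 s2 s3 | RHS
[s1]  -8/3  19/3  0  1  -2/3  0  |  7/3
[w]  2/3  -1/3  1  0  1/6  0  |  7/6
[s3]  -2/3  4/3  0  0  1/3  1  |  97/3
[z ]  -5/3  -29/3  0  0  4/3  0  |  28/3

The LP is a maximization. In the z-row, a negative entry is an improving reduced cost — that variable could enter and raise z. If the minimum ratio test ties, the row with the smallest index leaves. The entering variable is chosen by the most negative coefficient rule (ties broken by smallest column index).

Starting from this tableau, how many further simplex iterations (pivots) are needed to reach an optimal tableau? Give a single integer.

2

pivot: y in, s1 out → z = 245/19
pivot: x in, w out → z = 539/20
No improving column remains; optimal.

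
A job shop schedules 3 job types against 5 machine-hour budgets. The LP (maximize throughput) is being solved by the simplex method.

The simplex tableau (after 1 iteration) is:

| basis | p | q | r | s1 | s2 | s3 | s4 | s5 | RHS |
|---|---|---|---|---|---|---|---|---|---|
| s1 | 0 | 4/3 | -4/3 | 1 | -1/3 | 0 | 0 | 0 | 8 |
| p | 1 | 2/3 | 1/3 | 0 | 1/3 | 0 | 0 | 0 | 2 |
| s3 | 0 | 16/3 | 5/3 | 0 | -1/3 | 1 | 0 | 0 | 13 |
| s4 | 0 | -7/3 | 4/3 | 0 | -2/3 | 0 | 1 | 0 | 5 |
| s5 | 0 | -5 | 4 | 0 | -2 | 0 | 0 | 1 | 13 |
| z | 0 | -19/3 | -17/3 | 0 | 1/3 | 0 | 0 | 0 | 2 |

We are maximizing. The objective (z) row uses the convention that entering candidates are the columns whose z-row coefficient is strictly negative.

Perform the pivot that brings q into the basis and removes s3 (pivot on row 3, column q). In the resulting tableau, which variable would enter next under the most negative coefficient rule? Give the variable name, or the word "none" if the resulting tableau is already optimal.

r

Pivot element 16/3. New z-row = old z-row − (-19/3)·(row 3/(16/3)).
Updated z-row coefficients: p: 0, q: 0, r: -59/16, s1: 0, s2: -1/16, s3: 19/16, s4: 0, s5: 0.
The most negative is -59/16 in column r, so r would enter next.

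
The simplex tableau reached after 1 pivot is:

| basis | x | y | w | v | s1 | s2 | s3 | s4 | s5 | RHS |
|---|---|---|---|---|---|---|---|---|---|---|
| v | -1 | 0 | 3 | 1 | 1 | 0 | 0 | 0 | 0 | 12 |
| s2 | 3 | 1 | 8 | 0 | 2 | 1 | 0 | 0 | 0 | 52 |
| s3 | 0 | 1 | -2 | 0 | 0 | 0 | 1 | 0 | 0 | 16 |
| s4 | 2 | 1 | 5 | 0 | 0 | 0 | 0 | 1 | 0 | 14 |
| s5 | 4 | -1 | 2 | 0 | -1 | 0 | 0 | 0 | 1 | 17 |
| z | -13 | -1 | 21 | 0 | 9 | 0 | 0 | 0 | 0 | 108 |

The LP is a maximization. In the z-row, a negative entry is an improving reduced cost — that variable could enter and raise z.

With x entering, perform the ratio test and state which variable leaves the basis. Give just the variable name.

Ratios: row 1 (v): entry -1 ≤ 0, skip; row 2 (s2): 52/3 = 52/3; row 3 (s3): entry 0 ≤ 0, skip; row 4 (s4): 14/2 = 7; row 5 (s5): 17/4 = 17/4.
Minimum ratio 17/4 is in the s5 row, so s5 leaves.

s5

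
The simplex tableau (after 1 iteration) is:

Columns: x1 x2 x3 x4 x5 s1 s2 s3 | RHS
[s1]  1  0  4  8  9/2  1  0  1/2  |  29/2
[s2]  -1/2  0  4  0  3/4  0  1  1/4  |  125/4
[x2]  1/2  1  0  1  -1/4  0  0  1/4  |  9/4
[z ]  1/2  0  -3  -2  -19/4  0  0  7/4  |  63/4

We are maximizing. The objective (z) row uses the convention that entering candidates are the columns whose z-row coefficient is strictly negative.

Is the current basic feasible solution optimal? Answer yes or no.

Column x3 has objective-row coefficient -3, which is negative; an improving pivot exists, so not yet optimal.

no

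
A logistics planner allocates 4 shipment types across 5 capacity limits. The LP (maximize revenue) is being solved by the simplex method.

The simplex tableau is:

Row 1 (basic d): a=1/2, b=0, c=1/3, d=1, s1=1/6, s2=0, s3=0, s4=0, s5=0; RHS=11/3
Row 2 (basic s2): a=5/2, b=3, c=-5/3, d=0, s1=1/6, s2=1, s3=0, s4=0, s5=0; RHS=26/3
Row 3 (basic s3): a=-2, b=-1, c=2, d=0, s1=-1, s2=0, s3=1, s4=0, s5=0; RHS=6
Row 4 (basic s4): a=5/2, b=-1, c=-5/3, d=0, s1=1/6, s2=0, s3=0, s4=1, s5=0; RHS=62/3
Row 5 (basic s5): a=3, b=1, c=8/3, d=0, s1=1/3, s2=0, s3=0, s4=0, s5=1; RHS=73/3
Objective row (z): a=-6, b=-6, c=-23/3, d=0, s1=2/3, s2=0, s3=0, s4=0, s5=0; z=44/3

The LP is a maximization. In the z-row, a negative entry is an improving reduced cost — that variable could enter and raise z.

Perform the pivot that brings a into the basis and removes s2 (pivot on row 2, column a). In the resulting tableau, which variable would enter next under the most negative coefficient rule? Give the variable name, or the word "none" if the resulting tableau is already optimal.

Pivot element 5/2. New z-row = old z-row − (-6)·(row 2/(5/2)).
Updated z-row coefficients: a: 0, b: 6/5, c: -35/3, d: 0, s1: 16/15, s2: 12/5, s3: 0, s4: 0, s5: 0.
The most negative is -35/3 in column c, so c would enter next.

c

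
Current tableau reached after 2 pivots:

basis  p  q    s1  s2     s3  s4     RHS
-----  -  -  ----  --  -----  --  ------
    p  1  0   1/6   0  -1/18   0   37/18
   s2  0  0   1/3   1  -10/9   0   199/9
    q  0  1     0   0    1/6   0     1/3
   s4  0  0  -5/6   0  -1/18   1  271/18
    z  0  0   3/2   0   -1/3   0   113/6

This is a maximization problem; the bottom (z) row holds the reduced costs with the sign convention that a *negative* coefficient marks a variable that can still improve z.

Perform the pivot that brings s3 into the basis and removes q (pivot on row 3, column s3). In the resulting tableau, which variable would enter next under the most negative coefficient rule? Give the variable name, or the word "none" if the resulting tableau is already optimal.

none

Pivot element 1/6. New z-row = old z-row − (-1/3)·(row 3/(1/6)).
Updated z-row coefficients: p: 0, q: 2, s1: 3/2, s2: 0, s3: 0, s4: 0.
No coefficient is strictly negative; the tableau after this pivot is optimal.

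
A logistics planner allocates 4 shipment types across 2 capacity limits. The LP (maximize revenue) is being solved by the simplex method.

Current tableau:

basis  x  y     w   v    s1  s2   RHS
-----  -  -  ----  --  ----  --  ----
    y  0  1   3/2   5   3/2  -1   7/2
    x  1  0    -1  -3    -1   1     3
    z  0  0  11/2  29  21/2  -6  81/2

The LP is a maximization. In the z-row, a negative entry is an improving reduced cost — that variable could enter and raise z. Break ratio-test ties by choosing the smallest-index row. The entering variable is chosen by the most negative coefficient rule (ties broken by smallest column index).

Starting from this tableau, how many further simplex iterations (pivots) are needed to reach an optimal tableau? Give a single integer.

2

pivot: s2 in, x out → z = 117/2
pivot: w in, y out → z = 65
No improving column remains; optimal.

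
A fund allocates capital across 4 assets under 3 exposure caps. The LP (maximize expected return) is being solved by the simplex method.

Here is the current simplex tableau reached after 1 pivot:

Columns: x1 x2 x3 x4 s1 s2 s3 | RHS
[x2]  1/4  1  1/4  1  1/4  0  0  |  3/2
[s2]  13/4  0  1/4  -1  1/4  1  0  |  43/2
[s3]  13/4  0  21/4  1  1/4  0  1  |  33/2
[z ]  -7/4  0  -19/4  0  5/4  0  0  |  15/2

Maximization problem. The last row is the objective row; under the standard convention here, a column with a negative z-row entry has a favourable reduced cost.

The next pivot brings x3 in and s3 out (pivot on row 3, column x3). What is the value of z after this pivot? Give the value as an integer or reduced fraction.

157/7

Minimum ratio for x3: (33/2)/(21/4) = 22/7.
z changes by −(z-row coeff of x3)·ratio = −(-19/4)·(22/7) = 209/14.
New z = 15/2 + (209/14) = 157/7.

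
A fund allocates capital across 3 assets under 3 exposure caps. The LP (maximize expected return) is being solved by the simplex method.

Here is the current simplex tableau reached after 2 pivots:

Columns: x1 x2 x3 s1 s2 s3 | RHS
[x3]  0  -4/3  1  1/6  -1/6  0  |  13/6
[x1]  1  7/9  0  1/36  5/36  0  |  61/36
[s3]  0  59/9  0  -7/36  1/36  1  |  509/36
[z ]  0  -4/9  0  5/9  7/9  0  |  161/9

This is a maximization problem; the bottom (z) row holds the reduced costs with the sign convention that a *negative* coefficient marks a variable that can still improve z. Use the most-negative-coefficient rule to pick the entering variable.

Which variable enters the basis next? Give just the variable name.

Objective-row coefficients: x1: 0, x2: -4/9, x3: 0, s1: 5/9, s2: 7/9, s3: 0.
The most negative is -4/9 in column x2, so x2 enters.

x2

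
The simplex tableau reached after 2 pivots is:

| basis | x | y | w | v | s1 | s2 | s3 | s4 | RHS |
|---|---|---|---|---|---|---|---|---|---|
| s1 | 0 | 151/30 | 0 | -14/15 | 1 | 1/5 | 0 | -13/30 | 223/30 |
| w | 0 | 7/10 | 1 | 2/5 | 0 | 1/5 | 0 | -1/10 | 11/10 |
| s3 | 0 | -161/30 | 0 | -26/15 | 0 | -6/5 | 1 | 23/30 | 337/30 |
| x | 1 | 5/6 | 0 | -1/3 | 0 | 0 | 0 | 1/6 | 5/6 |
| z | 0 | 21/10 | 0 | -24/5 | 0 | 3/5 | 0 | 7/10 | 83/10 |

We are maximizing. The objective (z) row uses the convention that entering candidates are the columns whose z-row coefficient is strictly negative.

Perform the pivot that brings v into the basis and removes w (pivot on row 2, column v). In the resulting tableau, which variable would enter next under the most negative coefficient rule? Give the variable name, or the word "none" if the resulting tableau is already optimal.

s4

Pivot element 2/5. New z-row = old z-row − (-24/5)·(row 2/(2/5)).
Updated z-row coefficients: x: 0, y: 21/2, w: 12, v: 0, s1: 0, s2: 3, s3: 0, s4: -1/2.
The most negative is -1/2 in column s4, so s4 would enter next.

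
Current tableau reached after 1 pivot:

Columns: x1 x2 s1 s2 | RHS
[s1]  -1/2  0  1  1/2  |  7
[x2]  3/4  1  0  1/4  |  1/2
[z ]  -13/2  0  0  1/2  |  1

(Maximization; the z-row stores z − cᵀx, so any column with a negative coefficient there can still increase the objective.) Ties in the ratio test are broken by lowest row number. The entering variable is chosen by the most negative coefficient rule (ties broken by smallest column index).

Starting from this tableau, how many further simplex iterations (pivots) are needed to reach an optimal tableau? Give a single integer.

pivot: x1 in, x2 out → z = 16/3
No improving column remains; optimal.

1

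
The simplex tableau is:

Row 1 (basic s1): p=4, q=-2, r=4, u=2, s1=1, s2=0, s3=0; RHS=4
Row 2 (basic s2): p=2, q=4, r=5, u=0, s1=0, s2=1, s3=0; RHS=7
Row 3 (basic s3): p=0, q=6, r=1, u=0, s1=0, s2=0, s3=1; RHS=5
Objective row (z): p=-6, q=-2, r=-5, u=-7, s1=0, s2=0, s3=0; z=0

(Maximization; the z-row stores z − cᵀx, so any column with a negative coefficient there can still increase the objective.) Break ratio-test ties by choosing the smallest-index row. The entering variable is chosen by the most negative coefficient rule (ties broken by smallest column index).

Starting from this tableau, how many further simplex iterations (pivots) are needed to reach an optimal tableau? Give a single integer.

pivot: u in, s1 out → z = 14
pivot: q in, s3 out → z = 43/2
No improving column remains; optimal.

2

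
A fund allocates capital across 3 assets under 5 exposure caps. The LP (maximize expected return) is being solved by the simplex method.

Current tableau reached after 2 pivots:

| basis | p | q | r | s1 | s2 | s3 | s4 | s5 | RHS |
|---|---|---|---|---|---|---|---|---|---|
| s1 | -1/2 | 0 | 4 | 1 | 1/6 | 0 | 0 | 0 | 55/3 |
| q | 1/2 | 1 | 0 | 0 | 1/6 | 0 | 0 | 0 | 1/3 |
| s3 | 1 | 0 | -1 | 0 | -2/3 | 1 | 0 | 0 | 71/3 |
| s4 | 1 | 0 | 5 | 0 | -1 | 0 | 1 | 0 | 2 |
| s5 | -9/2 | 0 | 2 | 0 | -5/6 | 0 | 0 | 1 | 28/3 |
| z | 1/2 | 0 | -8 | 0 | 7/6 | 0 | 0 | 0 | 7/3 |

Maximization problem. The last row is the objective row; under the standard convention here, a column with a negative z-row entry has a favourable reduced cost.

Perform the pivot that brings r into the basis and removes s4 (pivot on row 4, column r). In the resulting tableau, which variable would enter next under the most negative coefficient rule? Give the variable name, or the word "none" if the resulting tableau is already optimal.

s2

Pivot element 5. New z-row = old z-row − (-8)·(row 4/5).
Updated z-row coefficients: p: 21/10, q: 0, r: 0, s1: 0, s2: -13/30, s3: 0, s4: 8/5, s5: 0.
The most negative is -13/30 in column s2, so s2 would enter next.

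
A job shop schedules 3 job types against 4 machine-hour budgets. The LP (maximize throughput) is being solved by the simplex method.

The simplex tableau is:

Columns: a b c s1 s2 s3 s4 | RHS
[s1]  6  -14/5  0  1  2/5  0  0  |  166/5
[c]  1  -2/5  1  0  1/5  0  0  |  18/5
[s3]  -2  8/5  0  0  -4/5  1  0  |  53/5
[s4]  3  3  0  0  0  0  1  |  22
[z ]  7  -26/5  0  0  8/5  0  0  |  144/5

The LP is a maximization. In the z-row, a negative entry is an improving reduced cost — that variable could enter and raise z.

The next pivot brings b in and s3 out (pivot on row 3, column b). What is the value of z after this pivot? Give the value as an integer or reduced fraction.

Minimum ratio for b: (53/5)/(8/5) = 53/8.
z changes by −(z-row coeff of b)·ratio = −(-26/5)·(53/8) = 689/20.
New z = 144/5 + (689/20) = 253/4.

253/4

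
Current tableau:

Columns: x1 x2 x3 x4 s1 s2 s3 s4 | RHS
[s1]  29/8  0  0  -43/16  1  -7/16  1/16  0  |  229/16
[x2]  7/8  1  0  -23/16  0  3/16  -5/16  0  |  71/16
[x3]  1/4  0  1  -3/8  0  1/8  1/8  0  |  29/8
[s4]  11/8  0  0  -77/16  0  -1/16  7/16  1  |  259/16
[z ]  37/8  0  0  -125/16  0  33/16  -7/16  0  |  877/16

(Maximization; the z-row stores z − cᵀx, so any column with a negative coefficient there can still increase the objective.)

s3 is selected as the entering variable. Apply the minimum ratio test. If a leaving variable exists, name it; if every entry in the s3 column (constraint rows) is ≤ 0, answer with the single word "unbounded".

Ratios: row 1 (s1): (229/16)/(1/16) = 229; row 2 (x2): entry -5/16 ≤ 0, skip; row 3 (x3): (29/8)/(1/8) = 29; row 4 (s4): (259/16)/(7/16) = 37.
Minimum ratio is in the x3 row, so x3 leaves.

x3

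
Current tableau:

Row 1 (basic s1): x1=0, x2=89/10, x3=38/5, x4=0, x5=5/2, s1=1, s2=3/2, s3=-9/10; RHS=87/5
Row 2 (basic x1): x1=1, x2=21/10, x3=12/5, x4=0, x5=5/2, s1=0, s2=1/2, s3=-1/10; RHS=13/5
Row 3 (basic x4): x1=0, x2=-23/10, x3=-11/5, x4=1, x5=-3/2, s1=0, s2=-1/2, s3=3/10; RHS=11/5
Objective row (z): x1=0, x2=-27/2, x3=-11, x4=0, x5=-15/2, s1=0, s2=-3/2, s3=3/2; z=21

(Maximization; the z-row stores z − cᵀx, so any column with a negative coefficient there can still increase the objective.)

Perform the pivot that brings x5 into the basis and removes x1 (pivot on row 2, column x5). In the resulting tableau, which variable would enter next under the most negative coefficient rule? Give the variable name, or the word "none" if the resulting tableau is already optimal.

Pivot element 5/2. New z-row = old z-row − (-15/2)·(row 2/(5/2)).
Updated z-row coefficients: x1: 3, x2: -36/5, x3: -19/5, x4: 0, x5: 0, s1: 0, s2: 0, s3: 6/5.
The most negative is -36/5 in column x2, so x2 would enter next.

x2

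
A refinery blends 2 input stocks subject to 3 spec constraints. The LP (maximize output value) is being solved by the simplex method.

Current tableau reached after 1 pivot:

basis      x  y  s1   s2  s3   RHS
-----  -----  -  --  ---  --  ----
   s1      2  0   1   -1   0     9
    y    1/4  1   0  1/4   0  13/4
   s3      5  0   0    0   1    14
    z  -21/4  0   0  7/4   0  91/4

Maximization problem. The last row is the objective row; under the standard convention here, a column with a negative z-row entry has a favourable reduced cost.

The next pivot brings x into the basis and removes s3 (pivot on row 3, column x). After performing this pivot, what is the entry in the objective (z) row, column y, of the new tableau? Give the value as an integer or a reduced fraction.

0

Pivot element is row 3, column x: 5.
Normalize row 3: new (row 3, y) = 0/5 = 0.
z-row ← z-row − (-21/4)·(new row 3): 0 − (-21/4)·0 = 0.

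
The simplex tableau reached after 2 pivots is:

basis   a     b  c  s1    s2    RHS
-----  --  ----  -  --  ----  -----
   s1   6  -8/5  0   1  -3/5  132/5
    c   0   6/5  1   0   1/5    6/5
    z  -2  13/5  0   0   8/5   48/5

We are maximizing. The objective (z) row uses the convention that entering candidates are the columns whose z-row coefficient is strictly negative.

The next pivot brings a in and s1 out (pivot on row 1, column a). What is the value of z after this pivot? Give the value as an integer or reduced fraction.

92/5

Minimum ratio for a: (132/5)/6 = 22/5.
z changes by −(z-row coeff of a)·ratio = −(-2)·(22/5) = 44/5.
New z = 48/5 + (44/5) = 92/5.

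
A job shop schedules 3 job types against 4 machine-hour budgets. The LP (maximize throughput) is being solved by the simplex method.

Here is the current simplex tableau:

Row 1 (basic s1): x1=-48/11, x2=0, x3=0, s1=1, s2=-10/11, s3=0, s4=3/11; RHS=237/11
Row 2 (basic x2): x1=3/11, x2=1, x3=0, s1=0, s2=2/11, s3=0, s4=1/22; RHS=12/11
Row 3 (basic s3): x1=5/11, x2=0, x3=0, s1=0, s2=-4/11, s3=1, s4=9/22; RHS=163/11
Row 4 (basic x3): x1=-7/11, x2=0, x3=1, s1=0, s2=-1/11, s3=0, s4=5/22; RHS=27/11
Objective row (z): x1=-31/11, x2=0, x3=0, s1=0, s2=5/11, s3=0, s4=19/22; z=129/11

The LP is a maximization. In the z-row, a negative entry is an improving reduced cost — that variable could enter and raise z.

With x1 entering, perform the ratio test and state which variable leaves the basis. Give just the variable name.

x2

Ratios: row 1 (s1): entry -48/11 ≤ 0, skip; row 2 (x2): (12/11)/(3/11) = 4; row 3 (s3): (163/11)/(5/11) = 163/5; row 4 (x3): entry -7/11 ≤ 0, skip.
Minimum ratio 4 is in the x2 row, so x2 leaves.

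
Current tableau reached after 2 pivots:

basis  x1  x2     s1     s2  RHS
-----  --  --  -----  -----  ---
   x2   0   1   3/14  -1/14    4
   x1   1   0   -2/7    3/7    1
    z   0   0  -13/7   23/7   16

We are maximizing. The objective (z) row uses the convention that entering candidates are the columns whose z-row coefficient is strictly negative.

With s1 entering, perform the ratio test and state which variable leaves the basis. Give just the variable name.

x2

Ratios: row 1 (x2): 4/(3/14) = 56/3; row 2 (x1): entry -2/7 ≤ 0, skip.
Minimum ratio 56/3 is in the x2 row, so x2 leaves.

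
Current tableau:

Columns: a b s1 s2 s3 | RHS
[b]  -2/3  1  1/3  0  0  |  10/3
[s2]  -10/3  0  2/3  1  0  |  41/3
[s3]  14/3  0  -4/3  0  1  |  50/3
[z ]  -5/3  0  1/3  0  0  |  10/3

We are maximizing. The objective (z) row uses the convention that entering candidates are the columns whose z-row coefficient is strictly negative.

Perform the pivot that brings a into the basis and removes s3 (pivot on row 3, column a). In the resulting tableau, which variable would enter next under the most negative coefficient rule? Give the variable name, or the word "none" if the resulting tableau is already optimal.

Pivot element 14/3. New z-row = old z-row − (-5/3)·(row 3/(14/3)).
Updated z-row coefficients: a: 0, b: 0, s1: -1/7, s2: 0, s3: 5/14.
The most negative is -1/7 in column s1, so s1 would enter next.

s1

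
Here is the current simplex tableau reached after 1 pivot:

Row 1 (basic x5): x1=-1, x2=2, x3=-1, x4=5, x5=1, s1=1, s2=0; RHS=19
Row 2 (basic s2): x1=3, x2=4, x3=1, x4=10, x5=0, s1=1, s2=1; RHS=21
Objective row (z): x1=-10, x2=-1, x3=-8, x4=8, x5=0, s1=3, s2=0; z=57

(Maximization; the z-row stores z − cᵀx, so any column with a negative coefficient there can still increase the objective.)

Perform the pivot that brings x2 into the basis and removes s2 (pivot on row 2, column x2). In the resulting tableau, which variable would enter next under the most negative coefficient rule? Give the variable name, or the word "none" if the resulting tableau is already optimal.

Pivot element 4. New z-row = old z-row − (-1)·(row 2/4).
Updated z-row coefficients: x1: -37/4, x2: 0, x3: -31/4, x4: 21/2, x5: 0, s1: 13/4, s2: 1/4.
The most negative is -37/4 in column x1, so x1 would enter next.

x1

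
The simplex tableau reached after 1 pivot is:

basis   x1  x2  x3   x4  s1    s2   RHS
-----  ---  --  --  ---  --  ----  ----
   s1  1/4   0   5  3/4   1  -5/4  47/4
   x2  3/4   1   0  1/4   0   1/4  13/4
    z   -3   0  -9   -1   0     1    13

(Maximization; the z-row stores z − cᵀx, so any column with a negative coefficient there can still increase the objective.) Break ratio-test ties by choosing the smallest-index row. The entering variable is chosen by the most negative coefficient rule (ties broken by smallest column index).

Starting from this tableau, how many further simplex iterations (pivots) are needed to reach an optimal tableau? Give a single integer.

pivot: x3 in, s1 out → z = 683/20
pivot: x1 in, x2 out → z = 226/5
pivot: s2 in, x1 out → z = 252/5
No improving column remains; optimal.

3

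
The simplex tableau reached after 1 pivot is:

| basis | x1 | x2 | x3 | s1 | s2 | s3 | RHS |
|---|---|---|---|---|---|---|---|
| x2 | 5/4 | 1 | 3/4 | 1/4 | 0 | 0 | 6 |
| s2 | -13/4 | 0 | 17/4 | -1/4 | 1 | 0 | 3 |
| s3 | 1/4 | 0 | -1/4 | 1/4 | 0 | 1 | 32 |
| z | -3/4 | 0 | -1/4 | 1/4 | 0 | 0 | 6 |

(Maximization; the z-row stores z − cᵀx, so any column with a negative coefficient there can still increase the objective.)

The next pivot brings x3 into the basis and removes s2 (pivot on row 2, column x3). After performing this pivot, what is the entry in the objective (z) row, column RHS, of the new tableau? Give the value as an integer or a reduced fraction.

105/17

Pivot element is row 2, column x3: 17/4.
Normalize row 2: new (row 2, RHS) = 3/(17/4) = 12/17.
z-row ← z-row − (-1/4)·(new row 2): 6 − (-1/4)·(12/17) = 105/17.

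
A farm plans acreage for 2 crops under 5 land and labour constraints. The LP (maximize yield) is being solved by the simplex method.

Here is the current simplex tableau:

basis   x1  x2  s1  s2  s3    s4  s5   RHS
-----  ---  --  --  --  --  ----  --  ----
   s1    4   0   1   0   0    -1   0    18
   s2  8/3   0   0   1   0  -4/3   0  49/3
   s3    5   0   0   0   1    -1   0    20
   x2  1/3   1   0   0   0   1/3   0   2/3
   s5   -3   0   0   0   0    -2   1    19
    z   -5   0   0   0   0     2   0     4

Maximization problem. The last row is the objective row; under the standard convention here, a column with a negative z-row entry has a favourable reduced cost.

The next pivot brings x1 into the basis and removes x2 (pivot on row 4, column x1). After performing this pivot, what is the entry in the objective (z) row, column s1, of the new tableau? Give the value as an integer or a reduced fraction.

Pivot element is row 4, column x1: 1/3.
Normalize row 4: new (row 4, s1) = 0/(1/3) = 0.
z-row ← z-row − (-5)·(new row 4): 0 − (-5)·0 = 0.

0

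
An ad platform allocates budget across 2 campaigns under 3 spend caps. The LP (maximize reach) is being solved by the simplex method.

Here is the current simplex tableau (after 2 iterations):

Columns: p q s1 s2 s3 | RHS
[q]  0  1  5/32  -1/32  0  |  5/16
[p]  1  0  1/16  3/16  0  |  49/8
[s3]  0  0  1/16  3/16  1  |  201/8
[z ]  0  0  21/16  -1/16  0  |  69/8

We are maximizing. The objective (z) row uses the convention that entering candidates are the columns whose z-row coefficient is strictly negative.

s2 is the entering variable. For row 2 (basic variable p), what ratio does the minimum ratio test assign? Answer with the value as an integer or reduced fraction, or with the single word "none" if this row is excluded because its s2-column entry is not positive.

Ratio = RHS / (s2 entry) = (49/8) / (3/16) = 98/3.

98/3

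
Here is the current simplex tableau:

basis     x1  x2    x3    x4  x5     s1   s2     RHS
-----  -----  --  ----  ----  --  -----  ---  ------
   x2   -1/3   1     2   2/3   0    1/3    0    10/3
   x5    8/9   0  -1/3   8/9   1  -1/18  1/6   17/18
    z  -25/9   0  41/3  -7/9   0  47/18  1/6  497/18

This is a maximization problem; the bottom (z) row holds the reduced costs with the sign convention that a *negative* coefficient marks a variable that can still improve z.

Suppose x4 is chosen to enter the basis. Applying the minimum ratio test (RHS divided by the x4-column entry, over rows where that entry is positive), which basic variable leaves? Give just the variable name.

x5

Ratios: row 1 (x2): (10/3)/(2/3) = 5; row 2 (x5): (17/18)/(8/9) = 17/16.
Minimum ratio 17/16 is in the x5 row, so x5 leaves.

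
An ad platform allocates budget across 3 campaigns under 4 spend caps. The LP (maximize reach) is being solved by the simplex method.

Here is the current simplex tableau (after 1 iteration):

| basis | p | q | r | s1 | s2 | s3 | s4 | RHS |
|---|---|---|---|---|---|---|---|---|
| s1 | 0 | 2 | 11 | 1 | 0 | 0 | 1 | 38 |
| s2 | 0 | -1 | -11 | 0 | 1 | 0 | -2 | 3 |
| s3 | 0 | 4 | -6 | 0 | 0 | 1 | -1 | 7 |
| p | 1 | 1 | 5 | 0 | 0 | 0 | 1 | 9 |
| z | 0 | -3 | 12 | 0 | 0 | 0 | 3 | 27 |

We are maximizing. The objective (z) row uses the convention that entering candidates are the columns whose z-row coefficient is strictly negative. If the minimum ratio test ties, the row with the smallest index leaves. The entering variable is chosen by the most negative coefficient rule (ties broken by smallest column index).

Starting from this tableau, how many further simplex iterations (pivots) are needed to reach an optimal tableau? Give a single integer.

pivot: q in, s3 out → z = 129/4
No improving column remains; optimal.

1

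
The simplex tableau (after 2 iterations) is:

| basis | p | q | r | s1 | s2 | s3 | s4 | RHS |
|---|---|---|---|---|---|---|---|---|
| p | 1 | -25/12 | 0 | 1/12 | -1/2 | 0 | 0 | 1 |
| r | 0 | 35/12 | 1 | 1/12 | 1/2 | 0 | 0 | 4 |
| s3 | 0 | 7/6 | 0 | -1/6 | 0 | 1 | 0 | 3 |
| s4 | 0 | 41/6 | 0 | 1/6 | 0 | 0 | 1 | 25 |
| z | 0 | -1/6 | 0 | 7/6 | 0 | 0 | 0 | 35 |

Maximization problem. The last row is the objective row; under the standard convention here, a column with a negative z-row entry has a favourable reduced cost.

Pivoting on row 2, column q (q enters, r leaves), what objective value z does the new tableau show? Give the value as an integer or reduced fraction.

1233/35

Minimum ratio for q: 4/(35/12) = 48/35.
z changes by −(z-row coeff of q)·ratio = −(-1/6)·(48/35) = 8/35.
New z = 35 + (8/35) = 1233/35.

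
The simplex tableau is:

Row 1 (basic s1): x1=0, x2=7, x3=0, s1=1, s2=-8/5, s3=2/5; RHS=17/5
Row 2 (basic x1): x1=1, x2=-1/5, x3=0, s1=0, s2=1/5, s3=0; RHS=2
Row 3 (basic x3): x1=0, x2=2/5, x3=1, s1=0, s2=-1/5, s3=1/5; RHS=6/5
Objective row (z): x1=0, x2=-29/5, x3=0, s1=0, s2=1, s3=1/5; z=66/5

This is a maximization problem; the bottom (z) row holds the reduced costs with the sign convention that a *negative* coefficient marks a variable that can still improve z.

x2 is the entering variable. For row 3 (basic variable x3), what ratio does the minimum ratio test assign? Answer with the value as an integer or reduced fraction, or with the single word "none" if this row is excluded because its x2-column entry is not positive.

3

Ratio = RHS / (x2 entry) = (6/5) / (2/5) = 3.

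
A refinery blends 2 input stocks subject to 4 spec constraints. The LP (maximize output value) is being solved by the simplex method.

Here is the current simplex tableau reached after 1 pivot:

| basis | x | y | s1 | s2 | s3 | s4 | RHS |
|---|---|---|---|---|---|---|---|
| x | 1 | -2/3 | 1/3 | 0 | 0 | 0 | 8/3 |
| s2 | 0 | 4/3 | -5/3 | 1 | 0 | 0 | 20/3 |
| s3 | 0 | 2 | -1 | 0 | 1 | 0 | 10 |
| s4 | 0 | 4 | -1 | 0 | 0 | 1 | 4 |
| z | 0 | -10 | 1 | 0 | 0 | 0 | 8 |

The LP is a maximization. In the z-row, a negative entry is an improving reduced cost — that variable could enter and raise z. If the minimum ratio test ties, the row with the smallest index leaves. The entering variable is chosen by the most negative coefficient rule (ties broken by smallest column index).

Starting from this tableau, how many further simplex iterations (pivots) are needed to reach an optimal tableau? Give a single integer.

pivot: y in, s4 out → z = 18
pivot: s1 in, x out → z = 48
No improving column remains; optimal.

2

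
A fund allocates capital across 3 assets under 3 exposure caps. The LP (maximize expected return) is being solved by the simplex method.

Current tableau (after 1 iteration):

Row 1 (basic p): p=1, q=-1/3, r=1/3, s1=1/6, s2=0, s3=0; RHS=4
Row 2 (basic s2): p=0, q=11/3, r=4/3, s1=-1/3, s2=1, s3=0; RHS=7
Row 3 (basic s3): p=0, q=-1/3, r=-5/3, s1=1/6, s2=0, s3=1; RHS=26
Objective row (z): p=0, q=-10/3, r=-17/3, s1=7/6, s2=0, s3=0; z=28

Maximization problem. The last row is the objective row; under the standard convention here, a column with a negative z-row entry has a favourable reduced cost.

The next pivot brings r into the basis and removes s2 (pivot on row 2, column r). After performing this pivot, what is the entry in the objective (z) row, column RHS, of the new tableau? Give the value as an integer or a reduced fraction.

231/4

Pivot element is row 2, column r: 4/3.
Normalize row 2: new (row 2, RHS) = 7/(4/3) = 21/4.
z-row ← z-row − (-17/3)·(new row 2): 28 − (-17/3)·(21/4) = 231/4.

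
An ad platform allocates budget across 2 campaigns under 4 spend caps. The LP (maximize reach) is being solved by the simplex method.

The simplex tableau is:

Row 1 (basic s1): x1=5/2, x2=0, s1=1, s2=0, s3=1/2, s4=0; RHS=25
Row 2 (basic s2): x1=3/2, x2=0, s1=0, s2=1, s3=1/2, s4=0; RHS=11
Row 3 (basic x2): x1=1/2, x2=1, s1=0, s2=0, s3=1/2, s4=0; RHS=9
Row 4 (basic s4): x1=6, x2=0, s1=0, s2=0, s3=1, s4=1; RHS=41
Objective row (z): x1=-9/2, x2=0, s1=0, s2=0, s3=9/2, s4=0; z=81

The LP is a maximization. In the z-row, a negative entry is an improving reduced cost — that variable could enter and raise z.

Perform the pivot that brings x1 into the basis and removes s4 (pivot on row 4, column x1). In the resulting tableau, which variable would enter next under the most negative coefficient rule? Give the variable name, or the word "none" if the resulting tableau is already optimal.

none

Pivot element 6. New z-row = old z-row − (-9/2)·(row 4/6).
Updated z-row coefficients: x1: 0, x2: 0, s1: 0, s2: 0, s3: 21/4, s4: 3/4.
No coefficient is strictly negative; the tableau after this pivot is optimal.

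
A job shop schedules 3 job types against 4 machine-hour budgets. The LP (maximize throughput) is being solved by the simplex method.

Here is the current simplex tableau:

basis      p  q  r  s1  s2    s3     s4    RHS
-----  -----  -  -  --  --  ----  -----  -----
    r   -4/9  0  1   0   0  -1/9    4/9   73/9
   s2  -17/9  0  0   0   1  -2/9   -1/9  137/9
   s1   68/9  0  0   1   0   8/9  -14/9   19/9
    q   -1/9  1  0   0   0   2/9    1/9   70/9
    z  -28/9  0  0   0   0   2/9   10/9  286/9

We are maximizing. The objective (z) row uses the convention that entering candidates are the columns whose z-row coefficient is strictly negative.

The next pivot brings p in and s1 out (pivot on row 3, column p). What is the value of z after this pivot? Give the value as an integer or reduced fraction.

Minimum ratio for p: (19/9)/(68/9) = 19/68.
z changes by −(z-row coeff of p)·ratio = −(-28/9)·(19/68) = 133/153.
New z = 286/9 + (133/153) = 555/17.

555/17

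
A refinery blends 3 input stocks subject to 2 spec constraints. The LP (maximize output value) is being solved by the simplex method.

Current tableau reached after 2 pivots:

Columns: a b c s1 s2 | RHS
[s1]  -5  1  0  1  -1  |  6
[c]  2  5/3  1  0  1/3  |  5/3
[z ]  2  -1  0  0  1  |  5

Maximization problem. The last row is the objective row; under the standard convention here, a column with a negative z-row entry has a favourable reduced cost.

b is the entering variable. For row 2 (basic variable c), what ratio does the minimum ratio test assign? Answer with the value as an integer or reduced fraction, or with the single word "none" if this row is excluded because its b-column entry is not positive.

1

Ratio = RHS / (b entry) = (5/3) / (5/3) = 1.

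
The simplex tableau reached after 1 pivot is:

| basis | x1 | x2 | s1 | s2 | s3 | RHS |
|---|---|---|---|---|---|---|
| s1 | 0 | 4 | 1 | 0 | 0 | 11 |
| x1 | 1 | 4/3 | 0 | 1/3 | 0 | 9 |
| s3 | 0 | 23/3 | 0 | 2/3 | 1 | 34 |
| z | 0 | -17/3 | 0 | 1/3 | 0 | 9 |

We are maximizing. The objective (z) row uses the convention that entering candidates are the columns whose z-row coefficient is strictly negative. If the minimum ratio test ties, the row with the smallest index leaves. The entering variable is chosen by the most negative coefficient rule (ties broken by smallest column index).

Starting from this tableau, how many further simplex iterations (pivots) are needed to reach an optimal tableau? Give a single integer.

pivot: x2 in, s1 out → z = 295/12
No improving column remains; optimal.

1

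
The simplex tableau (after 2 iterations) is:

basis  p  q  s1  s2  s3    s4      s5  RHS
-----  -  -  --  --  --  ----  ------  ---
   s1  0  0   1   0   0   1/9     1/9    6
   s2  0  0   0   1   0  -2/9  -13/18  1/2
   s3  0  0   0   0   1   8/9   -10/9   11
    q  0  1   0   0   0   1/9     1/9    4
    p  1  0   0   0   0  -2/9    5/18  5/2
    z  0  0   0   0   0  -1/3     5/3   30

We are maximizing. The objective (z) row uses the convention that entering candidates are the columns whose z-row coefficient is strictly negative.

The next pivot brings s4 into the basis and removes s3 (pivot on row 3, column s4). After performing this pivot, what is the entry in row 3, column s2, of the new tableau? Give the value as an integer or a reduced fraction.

Pivot element is row 3, column s4: 8/9.
Normalize row 3: new (row 3, s2) = 0/(8/9) = 0.
Row 3 is the pivot row, so the entry is 0.

0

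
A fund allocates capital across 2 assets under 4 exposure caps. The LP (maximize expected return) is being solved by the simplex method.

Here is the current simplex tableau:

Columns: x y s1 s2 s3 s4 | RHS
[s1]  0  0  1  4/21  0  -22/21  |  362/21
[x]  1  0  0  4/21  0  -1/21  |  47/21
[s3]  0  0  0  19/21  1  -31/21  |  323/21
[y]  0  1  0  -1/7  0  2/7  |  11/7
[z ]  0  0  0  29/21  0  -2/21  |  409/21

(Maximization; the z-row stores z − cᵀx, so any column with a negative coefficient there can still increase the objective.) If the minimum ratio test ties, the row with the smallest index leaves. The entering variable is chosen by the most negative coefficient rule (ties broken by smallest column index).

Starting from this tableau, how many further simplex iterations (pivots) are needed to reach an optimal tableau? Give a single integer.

1

pivot: s4 in, y out → z = 20
No improving column remains; optimal.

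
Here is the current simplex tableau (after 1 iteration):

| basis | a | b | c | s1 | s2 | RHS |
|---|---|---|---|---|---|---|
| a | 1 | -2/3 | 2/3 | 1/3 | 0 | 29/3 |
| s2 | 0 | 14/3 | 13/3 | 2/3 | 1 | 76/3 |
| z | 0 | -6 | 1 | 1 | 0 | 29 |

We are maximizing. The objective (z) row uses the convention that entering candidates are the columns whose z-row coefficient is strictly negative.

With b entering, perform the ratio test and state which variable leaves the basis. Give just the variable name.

s2

Ratios: row 1 (a): entry -2/3 ≤ 0, skip; row 2 (s2): (76/3)/(14/3) = 38/7.
Minimum ratio 38/7 is in the s2 row, so s2 leaves.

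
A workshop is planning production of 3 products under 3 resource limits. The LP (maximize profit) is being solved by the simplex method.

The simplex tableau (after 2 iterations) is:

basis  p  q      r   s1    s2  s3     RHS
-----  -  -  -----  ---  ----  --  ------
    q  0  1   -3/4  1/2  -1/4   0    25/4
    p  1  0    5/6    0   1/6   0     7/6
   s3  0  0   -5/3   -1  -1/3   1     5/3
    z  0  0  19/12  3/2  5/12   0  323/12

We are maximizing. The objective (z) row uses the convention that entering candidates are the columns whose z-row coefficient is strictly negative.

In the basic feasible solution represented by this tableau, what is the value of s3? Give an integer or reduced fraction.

s3 is basic (row 3); its value is the RHS of that row: 5/3.

5/3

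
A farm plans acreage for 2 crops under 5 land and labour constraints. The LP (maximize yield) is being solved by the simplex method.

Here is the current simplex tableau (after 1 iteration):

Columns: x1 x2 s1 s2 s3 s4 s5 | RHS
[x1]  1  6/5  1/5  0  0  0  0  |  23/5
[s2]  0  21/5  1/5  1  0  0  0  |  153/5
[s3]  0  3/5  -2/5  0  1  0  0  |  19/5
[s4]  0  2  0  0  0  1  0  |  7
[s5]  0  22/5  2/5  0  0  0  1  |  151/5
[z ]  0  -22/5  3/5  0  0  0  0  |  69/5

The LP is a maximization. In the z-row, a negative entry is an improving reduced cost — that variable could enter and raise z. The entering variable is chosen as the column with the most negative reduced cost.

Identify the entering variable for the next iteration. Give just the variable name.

Objective-row coefficients: x1: 0, x2: -22/5, s1: 3/5, s2: 0, s3: 0, s4: 0, s5: 0.
The most negative is -22/5 in column x2, so x2 enters.

x2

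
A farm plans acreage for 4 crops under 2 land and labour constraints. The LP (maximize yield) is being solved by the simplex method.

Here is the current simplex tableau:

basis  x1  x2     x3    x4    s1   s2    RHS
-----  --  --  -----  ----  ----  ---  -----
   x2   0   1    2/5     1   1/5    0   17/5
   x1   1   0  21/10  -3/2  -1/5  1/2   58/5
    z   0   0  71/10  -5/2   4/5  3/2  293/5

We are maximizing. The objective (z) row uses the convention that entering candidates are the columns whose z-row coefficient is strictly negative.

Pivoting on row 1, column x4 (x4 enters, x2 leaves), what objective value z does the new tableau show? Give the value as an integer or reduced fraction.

Minimum ratio for x4: (17/5)/1 = 17/5.
z changes by −(z-row coeff of x4)·ratio = −(-5/2)·(17/5) = 17/2.
New z = 293/5 + (17/2) = 671/10.

671/10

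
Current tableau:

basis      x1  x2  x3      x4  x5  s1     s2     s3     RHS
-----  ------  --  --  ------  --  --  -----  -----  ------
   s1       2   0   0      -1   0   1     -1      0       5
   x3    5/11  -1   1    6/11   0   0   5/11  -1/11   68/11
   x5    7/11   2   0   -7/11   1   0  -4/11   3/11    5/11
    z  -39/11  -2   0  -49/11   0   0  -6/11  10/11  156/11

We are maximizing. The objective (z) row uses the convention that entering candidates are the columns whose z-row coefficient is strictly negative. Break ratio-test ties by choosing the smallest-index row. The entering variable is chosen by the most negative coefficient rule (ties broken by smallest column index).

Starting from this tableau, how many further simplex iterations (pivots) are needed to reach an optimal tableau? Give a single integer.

pivot: x4 in, x3 out → z = 194/3
pivot: x2 in, x5 out → z = 791/5
No improving column remains; optimal.

2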